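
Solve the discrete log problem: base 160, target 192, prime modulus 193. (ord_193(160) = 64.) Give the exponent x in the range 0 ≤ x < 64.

Baby-step giant-step with m = ceil(sqrt(64)) = 8.
Baby table (160^j mod 193 for j=0..7):
  0:1  1:160  2:124  3:154  4:129  5:182  6:170  7:180
Giant step factor: 160^(-8) ≡ 9 (mod 193).
Scan 192·9^i mod 193 for i = 0, 1, …:
  i=0: 192   i=1: 184   i=2: 112   i=3: 43
  i=4: 1
Match at i=4, j=0: x = 4·8 + 0 = 32.

32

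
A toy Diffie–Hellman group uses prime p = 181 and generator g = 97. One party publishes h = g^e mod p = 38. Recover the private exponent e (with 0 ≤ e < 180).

172

Baby-step giant-step with m = ceil(sqrt(180)) = 14.
Baby table (97^j mod 181 for j=0..13):
  0:1  1:97  2:178  3:71  4:9  5:149  6:154  7:96
  8:81  9:74  10:119  11:140  12:5  13:123
Giant step factor: 97^(-14) ≡ 12 (mod 181).
Scan 38·12^i mod 181 for i = 0, 1, …:
  i=0: 38   i=1: 94   i=2: 42   i=3: 142
  i=4: 75   i=5: 176   i=6: 121   i=7: 4
  i=8: 48   i=9: 33   i=10: 34   i=11: 46
  i=12: 9
Match at i=12, j=4: e = 12·14 + 4 = 172.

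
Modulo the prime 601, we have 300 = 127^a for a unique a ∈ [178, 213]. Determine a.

204

Compute 127^178 mod 601 = 540, then multiply by 127 repeatedly:
  127^178=540  127^179=66  127^180=569  127^181=143  127^182=131
  127^183=410  127^184=384  127^185=87  127^186=231  127^187=489
  127^188=200  127^189=158  127^190=233  127^191=142  127^192=4
  127^193=508  127^194=209  127^195=99  127^196=553  127^197=515
  127^198=497  127^199=14  127^200=576  127^201=431  127^202=46
  127^203=433  127^204=300
Found 300 at exponent 204.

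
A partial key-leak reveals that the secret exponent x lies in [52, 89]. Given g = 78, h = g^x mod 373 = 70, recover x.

52

Compute 78^52 mod 373 = 70, then multiply by 78 repeatedly:
  78^52=70
Found 70 at exponent 52.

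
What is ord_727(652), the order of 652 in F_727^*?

363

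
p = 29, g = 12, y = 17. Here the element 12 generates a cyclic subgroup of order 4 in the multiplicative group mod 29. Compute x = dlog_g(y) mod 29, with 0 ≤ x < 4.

3

Successive powers of 12 modulo 29:
  12^0=1  12^1=12  12^2=28  12^3=17
So 12^3 ≡ 17 (mod 29), giving x = 3.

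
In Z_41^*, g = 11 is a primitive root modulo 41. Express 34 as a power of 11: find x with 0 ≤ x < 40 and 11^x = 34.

Successive powers of 11 modulo 41:
  11^0=1  11^1=11  11^2=39  11^3=19  11^4=4  11^5=3
  11^6=33  11^7=35  11^8=16  11^9=12  11^10=9  11^11=17
  11^12=23  11^13=7  11^14=36  11^15=27  11^16=10  11^17=28
  11^18=21  11^19=26  11^20=40  11^21=30  11^22=2  11^23=22
  11^24=37  11^25=38  11^26=8  11^27=6  11^28=25  11^29=29
  11^30=32  11^31=24  11^32=18  11^33=34
So 11^33 ≡ 34 (mod 41), giving x = 33.

33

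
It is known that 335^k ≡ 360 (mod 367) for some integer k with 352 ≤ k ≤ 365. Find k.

363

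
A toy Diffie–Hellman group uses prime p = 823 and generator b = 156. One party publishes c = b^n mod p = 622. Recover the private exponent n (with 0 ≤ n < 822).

Baby-step giant-step with m = ceil(sqrt(822)) = 29.
Baby table (156^j mod 823 for j=0..28):
  0:1  1:156  2:469  3:740  4:220  5:577  6:305  7:669
  8:666  9:198  10:437  11:686  12:26  13:764  14:672  15:311
  16:782  17:188  18:523  19:111  20:33  21:210  22:663  23:553
  24:676  25:112  26:189  27:679  28:580
Giant step factor: 156^(-29) ≡ 609 (mod 823).
Scan 622·609^i mod 823 for i = 0, 1, …:
  i=0: 622   i=1: 218   i=2: 259   i=3: 538
  i=4: 88   i=5: 97   i=6: 640   i=7: 481
  i=8: 764
Match at i=8, j=13: n = 8·29 + 13 = 245.

245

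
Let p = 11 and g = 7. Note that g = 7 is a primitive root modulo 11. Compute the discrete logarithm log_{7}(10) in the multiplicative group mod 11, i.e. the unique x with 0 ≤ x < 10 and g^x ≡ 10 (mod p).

Successive powers of 7 modulo 11:
  7^0=1  7^1=7  7^2=5  7^3=2  7^4=3  7^5=10
So 7^5 ≡ 10 (mod 11), giving x = 5.

5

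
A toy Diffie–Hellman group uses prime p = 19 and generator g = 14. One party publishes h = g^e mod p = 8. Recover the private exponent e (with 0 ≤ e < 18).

Successive powers of 14 modulo 19:
  14^0=1  14^1=14  14^2=6  14^3=8
So 14^3 ≡ 8 (mod 19), giving e = 3.

3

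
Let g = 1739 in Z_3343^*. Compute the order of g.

The order of 1739 must divide p − 1 = 3342 = 2 · 3 · 557.
Divisors: 1, 2, 3, 6, 557, 1114, 1671, 3342.
Check each in increasing order: 1739^1 ≡ 1739;  1739^2 ≡ 2049;  1739^3 ≡ 2916;  1739^6 ≡ 1807;  1739^557 ≡ 1424;  1739^1114 ≡ 1918;  1739^1671 ≡ 1.
Smallest exponent giving 1 is 1671.

1671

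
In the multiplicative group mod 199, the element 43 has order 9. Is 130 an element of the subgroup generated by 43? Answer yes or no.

no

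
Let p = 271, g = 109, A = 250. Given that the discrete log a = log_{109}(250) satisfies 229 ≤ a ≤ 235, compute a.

232

Compute 109^229 mod 271 = 234, then multiply by 109 repeatedly:
  109^229=234  109^230=32  109^231=236  109^232=250
Found 250 at exponent 232.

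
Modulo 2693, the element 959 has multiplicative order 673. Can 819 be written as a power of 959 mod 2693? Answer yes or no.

yes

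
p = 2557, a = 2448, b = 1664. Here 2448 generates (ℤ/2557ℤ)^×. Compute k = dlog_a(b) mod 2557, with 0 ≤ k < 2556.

1167

Baby-step giant-step with m = ceil(sqrt(2556)) = 51.
Baby table (2448^j mod 2557 for j=0..50):
  0:1  1:2448  2:1653  3:1370  4:1533  5:1665  6:62  7:913
  8:206  9:559  10:437  11:950  12:1287  13:352  14:2544  15:1417
  16:1524  17:89  18:527  19:1368  20:1751  21:916  22:2436  23:404
  24:1990  25:435  26:1168  27:538  28:169  29:2035  30:644  31:1400
  32:820  33:115  34:250  35:877  36:1573  37:2419  38:2257  39:2016
  40:158  41:677  42:360  43:1672  44:1856  45:2256  46:2125  47:1062
  48:1864  49:1384  50:7
Giant step factor: 2448^(-51) ≡ 811 (mod 2557).
Scan 1664·811^i mod 2557 for i = 0, 1, …:
  i=0: 1664   i=1: 1965   i=2: 604   i=3: 1457
  i=4: 293   i=5: 2379   i=6: 1391   i=7: 464
  i=8: 425   i=9: 2037     …   i=21: 2090
  i=22: 2256
Match at i=22, j=45: k = 22·51 + 45 = 1167.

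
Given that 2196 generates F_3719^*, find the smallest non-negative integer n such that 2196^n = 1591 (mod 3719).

2426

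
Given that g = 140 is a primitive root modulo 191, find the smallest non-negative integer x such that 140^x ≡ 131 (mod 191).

161

Baby-step giant-step with m = ceil(sqrt(190)) = 14.
Baby table (140^j mod 191 for j=0..13):
  0:1  1:140  2:118  3:94  4:172  5:14  6:50  7:124
  8:170  9:116  10:5  11:127  12:17  13:88
Giant step factor: 140^(-14) ≡ 2 (mod 191).
Scan 131·2^i mod 191 for i = 0, 1, …:
  i=0: 131   i=1: 71   i=2: 142   i=3: 93
  i=4: 186   i=5: 181   i=6: 171   i=7: 151
  i=8: 111   i=9: 31   i=10: 62   i=11: 124
Match at i=11, j=7: x = 11·14 + 7 = 161.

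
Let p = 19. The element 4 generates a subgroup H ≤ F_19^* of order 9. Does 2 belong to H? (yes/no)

2 ∈ ⟨4⟩ iff 2^9 ≡ 1 (mod 19), since |⟨4⟩| = 9.
2^9 mod 19 = 18.
Since 18 ≠ 1, 2 does not lie in the subgroup.

no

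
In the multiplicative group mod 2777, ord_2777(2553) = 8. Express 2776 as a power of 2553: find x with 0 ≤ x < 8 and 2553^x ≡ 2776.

4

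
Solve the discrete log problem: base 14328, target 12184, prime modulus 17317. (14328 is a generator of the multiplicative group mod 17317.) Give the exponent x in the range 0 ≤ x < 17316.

9595

Baby-step giant-step with m = ceil(sqrt(17316)) = 132.
Baby table (14328^j mod 17317 for j=0..131):
  0:1  1:14328  2:15866  3:7789  4:10044  5:6162  6:7070  7:11827
  8:10411  9:170  10:11380  11:13085  12:8038  13:10414  14:8520  15:7027
  16:1818  17:3536  18:11583  19:12413  20:7874  21:15734  22:4046  23:11089
  24:17034  25:14671  26:12342  27:12289  28:14853  29:5171  30:7962  31:12457
  32:14894  33:3841  34:422  35:2783  36:11090  37:14045  38:13220  39:2814
  40:5016  41:3698  42:12241  43:2472  44:5551  45:15064  46:15221  47:13507
  48:10821  49:4187  50:5248  51:2930  52:4632  53:8552  54:15281  55:7337
  56:10346  57:3968  58:1793  59:8993  60:13224  61:8175  62:16529  63:220
  64:466  65:9803  66:16514  67:10421  68:4914  69:14187  70:4390  71:4576
  72:2766  73:9952  74:4078  75:2026  76:5236  77:4164  78:4727  79:1669
  80:15972  81:2661  82:12091  83:580  84:15397  85:6953  86:15200  87:7008
  88:6658  89:13788  90:2128  91:12064  92:12015  93:2623  94:4454  95:3767
  96:13804  97:6255  98:6165  99:15420  100:7474  101:16461  102:12985  103:12549
  104:16978  105:8885  106:7013  107:9030  108:6533  109:6439  110:10333  111:8191
  112:3339  113:11638  114:3871  115:14654  116:11204  117:2322  118:3659  119:7593
  120:7110  121:13486  122:4322  123:24  124:14849  125:17127  126:13766  127:15935
  128:9352  129:13827  130:6776  131:7426
Giant step factor: 14328^(-132) ≡ 8094 (mod 17317).
Scan 12184·8094^i mod 17317 for i = 0, 1, …:
  i=0: 12184   i=1: 14298   i=2: 15818   i=3: 6311
  i=4: 13401   i=5: 11323   i=6: 6798   i=7: 6903
  i=8: 8240   i=9: 6793     …   i=71: 6206
  i=72: 12064
Match at i=72, j=91: x = 72·132 + 91 = 9595.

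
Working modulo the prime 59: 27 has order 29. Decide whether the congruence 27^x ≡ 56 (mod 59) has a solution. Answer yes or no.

no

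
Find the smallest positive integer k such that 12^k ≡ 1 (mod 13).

The order of 12 must divide p − 1 = 12 = 2^2 · 3.
Divisors: 1, 2, 3, 4, 6, 12.
Check each in increasing order: 12^1 ≡ 12;  12^2 ≡ 1.
Smallest exponent giving 1 is 2.

2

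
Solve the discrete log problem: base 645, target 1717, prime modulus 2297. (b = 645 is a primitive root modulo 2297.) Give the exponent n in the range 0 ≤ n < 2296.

Baby-step giant-step with m = ceil(sqrt(2296)) = 48.
Baby table (645^j mod 2297 for j=0..47):
  0:1  1:645  2:268  3:585  4:617  5:584  6:2269  7:316
  8:1684  9:1996  10:1100  11:2024  12:784  13:340  14:1085  15:1537
  16:1358  17:753  18:1018  19:1965  20:1778  21:607  22:1025  23:1886
  24:1357  25:108  26:750  27:1380  28:1161  29:23  30:1053  31:1570
  32:1970  33:409  34:1947  35:1653  36:377  37:1980  38:2265  39:33
  40:612  41:1953  42:929  43:1985  44:896  45:1373  46:1240  47:444
Giant step factor: 645^(-48) ≡ 2260 (mod 2297).
Scan 1717·2260^i mod 2297 for i = 0, 1, …:
  i=0: 1717   i=1: 787   i=2: 742   i=3: 110
  i=4: 524   i=5: 1285   i=6: 692   i=7: 1960
  i=8: 984   i=9: 344     …   i=32: 1871
  i=33: 1980
Match at i=33, j=37: n = 33·48 + 37 = 1621.

1621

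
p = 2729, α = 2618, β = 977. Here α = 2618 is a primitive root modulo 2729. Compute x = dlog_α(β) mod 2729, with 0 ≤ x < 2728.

1132

Baby-step giant-step with m = ceil(sqrt(2728)) = 53.
Baby table (2618^j mod 2729 for j=0..52):
  0:1  1:2618  2:1405  3:2327  4:958  5:93  6:593  7:2402
  8:820  9:1766  10:462  11:569  12:2337  13:2577  14:498  15:2031
  16:1066  17:1750  18:2238  19:2650  20:582  21:894  22:1739  23:730
  24:840  25:2275  26:1272  27:716  28:2394  29:1708  30:1442  31:949
  32:1092  33:1593  34:562  35:385  36:929  37:583  38:783  39:415
  40:328  41:1798  42:2368  43:1865  44:389  45:485  46:745  47:1904
  48:1518  49:700  50:1441  51:1060  52:2416
Giant step factor: 2618^(-53) ≡ 145 (mod 2729).
Scan 977·145^i mod 2729 for i = 0, 1, …:
  i=0: 977   i=1: 2486   i=2: 242   i=3: 2342
  i=4: 1194   i=5: 1203   i=6: 2508   i=7: 703
  i=8: 962   i=9: 311     …   i=20: 677
  i=21: 2650
Match at i=21, j=19: x = 21·53 + 19 = 1132.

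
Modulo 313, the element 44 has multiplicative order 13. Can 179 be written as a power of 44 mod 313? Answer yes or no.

no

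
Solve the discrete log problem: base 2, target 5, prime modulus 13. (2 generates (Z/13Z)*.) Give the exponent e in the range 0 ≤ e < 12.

9

Successive powers of 2 modulo 13:
  2^0=1  2^1=2  2^2=4  2^3=8  2^4=3  2^5=6
  2^6=12  2^7=11  2^8=9  2^9=5
So 2^9 ≡ 5 (mod 13), giving e = 9.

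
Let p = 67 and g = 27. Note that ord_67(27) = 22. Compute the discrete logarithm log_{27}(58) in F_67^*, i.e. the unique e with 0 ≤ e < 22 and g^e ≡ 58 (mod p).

19

Successive powers of 27 modulo 67:
  27^0=1  27^1=27  27^2=59  27^3=52  27^4=64  27^5=53
  27^6=24  27^7=45  27^8=9  27^9=42  27^10=62  27^11=66
  27^12=40  27^13=8  27^14=15  27^15=3  27^16=14  27^17=43
  27^18=22  27^19=58
So 27^19 ≡ 58 (mod 67), giving e = 19.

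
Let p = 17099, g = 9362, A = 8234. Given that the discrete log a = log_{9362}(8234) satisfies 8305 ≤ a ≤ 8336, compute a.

Compute 9362^8305 mod 17099 = 795, then multiply by 9362 repeatedly:
  9362^8305=795  9362^8306=4725  9362^8307=337  9362^8308=8778  9362^8309=1842
  9362^8310=9012  9362^8311=3878  9362^8312=4659  9362^8313=15108  9362^8314=15267
  9362^8315=16212  9362^8316=6020  9362^8317=936  9362^8318=8144  9362^8319=16786
  9362^8320=10722  9362^8321=8234
Found 8234 at exponent 8321.

8321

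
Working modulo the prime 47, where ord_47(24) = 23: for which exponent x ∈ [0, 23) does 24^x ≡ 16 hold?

19

Successive powers of 24 modulo 47:
  24^0=1  24^1=24  24^2=12  24^3=6  24^4=3  24^5=25
  24^6=36  24^7=18  24^8=9  24^9=28  24^10=14  24^11=7
  24^12=27  24^13=37  24^14=42  24^15=21  24^16=34  24^17=17
  24^18=32  24^19=16
So 24^19 ≡ 16 (mod 47), giving x = 19.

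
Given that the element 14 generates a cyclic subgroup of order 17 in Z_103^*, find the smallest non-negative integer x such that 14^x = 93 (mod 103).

Successive powers of 14 modulo 103:
  14^0=1  14^1=14  14^2=93
So 14^2 ≡ 93 (mod 103), giving x = 2.

2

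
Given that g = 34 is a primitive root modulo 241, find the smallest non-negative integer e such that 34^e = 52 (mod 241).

7

Baby-step giant-step with m = ceil(sqrt(240)) = 16.
Baby table (34^j mod 241 for j=0..15):
  0:1  1:34  2:192  3:21  4:232  5:176  6:200  7:52
  8:81  9:103  10:128  11:14  12:235  13:37  14:53  15:115
Giant step factor: 34^(-16) ≡ 183 (mod 241).
Scan 52·183^i mod 241 for i = 0, 1, …:
  i=0: 52
Match at i=0, j=7: e = 0·16 + 7 = 7.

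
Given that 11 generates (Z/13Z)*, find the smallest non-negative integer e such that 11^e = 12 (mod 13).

6

Successive powers of 11 modulo 13:
  11^0=1  11^1=11  11^2=4  11^3=5  11^4=3  11^5=7
  11^6=12
So 11^6 ≡ 12 (mod 13), giving e = 6.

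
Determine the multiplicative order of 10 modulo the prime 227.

113

The order of 10 must divide p − 1 = 226 = 2 · 113.
Divisors: 1, 2, 113, 226.
Check each in increasing order: 10^1 ≡ 10;  10^2 ≡ 100;  10^113 ≡ 1.
Smallest exponent giving 1 is 113.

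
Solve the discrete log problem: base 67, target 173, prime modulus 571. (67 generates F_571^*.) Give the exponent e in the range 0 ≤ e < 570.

332

Baby-step giant-step with m = ceil(sqrt(570)) = 24.
Baby table (67^j mod 571 for j=0..23):
  0:1  1:67  2:492  3:417  4:531  5:175  6:305  7:450
  8:458  9:423  10:362  11:272  12:523  13:210  14:366  15:540
  16:207  17:165  18:206  19:98  20:285  21:252  22:325  23:77
Giant step factor: 67^(-24) ≡ 257 (mod 571).
Scan 173·257^i mod 571 for i = 0, 1, …:
  i=0: 173   i=1: 494   i=2: 196   i=3: 124
  i=4: 463   i=5: 223   i=6: 211   i=7: 553
  i=8: 513   i=9: 511   i=10: 568   i=11: 371
  i=12: 561   i=13: 285
Match at i=13, j=20: e = 13·24 + 20 = 332.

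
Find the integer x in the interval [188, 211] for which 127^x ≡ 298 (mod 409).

207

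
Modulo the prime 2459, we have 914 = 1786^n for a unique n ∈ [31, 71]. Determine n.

Compute 1786^31 mod 2459 = 799, then multiply by 1786 repeatedly:
  1786^31=799  1786^32=794  1786^33=1700  1786^34=1794  1786^35=7
  1786^36=207  1786^37=852  1786^38=2010  1786^39=2179  1786^40=1556
  1786^41=346  1786^42=747  1786^43=1364  1786^44=1694  1786^45=914
Found 914 at exponent 45.

45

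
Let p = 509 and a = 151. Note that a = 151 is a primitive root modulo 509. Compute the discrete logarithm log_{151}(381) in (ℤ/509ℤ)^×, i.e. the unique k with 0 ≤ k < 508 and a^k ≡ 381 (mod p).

367

Baby-step giant-step with m = ceil(sqrt(508)) = 23.
Baby table (151^j mod 509 for j=0..22):
  0:1  1:151  2:405  3:75  4:127  5:344  6:26  7:363
  8:350  9:423  10:248  11:291  12:167  13:276  14:447  15:309
  16:340  17:440  18:270  19:50  20:424  21:399  22:187
Giant step factor: 151^(-23) ≡ 61 (mod 509).
Scan 381·61^i mod 509 for i = 0, 1, …:
  i=0: 381   i=1: 336   i=2: 136   i=3: 152
  i=4: 110   i=5: 93   i=6: 74   i=7: 442
  i=8: 494   i=9: 103     …   i=14: 462
  i=15: 187
Match at i=15, j=22: k = 15·23 + 22 = 367.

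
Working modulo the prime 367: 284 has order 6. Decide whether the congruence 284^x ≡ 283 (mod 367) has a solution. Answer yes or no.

⟨284⟩ has order 6; its elements mod 367 are {1, 83, 84, 283, 284, 366}.
283 is in this set.

yes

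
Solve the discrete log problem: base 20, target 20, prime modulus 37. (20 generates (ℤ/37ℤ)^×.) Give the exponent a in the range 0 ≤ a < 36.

Successive powers of 20 modulo 37:
  20^0=1  20^1=20
So 20^1 ≡ 20 (mod 37), giving a = 1.

1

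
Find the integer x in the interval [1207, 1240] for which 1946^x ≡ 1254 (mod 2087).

1225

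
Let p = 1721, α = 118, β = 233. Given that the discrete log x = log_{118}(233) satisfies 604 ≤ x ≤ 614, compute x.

Compute 118^604 mod 1721 = 967, then multiply by 118 repeatedly:
  118^604=967  118^605=520  118^606=1125  118^607=233
Found 233 at exponent 607.

607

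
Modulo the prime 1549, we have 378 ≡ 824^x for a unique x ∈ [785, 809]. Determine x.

787

Compute 824^785 mod 1549 = 1387, then multiply by 824 repeatedly:
  824^785=1387  824^786=1275  824^787=378
Found 378 at exponent 787.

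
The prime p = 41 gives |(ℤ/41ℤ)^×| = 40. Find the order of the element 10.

The order of 10 must divide p − 1 = 40 = 2^3 · 5.
Divisors: 1, 2, 4, 5, 8, 10, 20, 40.
Check each in increasing order: 10^1 ≡ 10;  10^2 ≡ 18;  10^4 ≡ 37;  10^5 ≡ 1.
Smallest exponent giving 1 is 5.

5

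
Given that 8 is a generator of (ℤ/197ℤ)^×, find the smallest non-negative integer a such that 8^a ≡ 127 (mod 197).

Baby-step giant-step with m = ceil(sqrt(196)) = 14.
Baby table (8^j mod 197 for j=0..13):
  0:1  1:8  2:64  3:118  4:156  5:66  6:134  7:87
  8:105  9:52  10:22  11:176  12:29  13:35
Giant step factor: 8^(-14) ≡ 19 (mod 197).
Scan 127·19^i mod 197 for i = 0, 1, …:
  i=0: 127   i=1: 49   i=2: 143   i=3: 156
Match at i=3, j=4: a = 3·14 + 4 = 46.

46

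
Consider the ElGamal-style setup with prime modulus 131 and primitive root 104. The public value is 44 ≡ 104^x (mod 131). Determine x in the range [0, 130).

108

Baby-step giant-step with m = ceil(sqrt(130)) = 12.
Baby table (104^j mod 131 for j=0..11):
  0:1  1:104  2:74  3:98  4:105  5:47  6:41  7:72
  8:21  9:88  10:113  11:93
Giant step factor: 104^(-12) ≡ 125 (mod 131).
Scan 44·125^i mod 131 for i = 0, 1, …:
  i=0: 44   i=1: 129   i=2: 12   i=3: 59
  i=4: 39   i=5: 28   i=6: 94   i=7: 91
  i=8: 109   i=9: 1
Match at i=9, j=0: x = 9·12 + 0 = 108.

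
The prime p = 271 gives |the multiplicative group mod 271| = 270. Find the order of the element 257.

270

The order of 257 must divide p − 1 = 270 = 2 · 3^3 · 5.
Divisors: 1, 2, 3, 5, 6, 9, 10, 15, 18, 27, 30, 45, 54, 90, 135, 270.
Check each in increasing order: 257^1 ≡ 257;  257^2 ≡ 196;  257^3 ≡ 237;  257^5 ≡ 111;  257^6 ≡ 72;  257^9 ≡ 262;  257^10 ≡ 126;  257^15 ≡ 165;  257^18 ≡ 81;  257^27 ≡ 84;  257^30 ≡ 125;  257^45 ≡ 29;  257^54 ≡ 10;  257^90 ≡ 28;  257^135 ≡ 270;  257^270 ≡ 1.
Smallest exponent giving 1 is 270.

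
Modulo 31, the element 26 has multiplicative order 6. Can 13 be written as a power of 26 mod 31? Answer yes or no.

⟨26⟩ has order 6; its elements mod 31 are {1, 5, 6, 25, 26, 30}.
13 is not in this set.

no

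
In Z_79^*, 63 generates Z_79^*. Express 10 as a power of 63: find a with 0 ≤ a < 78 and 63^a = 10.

48

Baby-step giant-step with m = ceil(sqrt(78)) = 9.
Baby table (63^j mod 79 for j=0..8):
  0:1  1:63  2:19  3:12  4:45  5:70  6:65  7:66
  8:50
Giant step factor: 63^(-9) ≡ 71 (mod 79).
Scan 10·71^i mod 79 for i = 0, 1, …:
  i=0: 10   i=1: 78   i=2: 8   i=3: 15
  i=4: 38   i=5: 12
Match at i=5, j=3: a = 5·9 + 3 = 48.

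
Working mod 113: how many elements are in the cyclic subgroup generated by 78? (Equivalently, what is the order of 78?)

16

The order of 78 must divide p − 1 = 112 = 2^4 · 7.
Divisors: 1, 2, 4, 7, 8, 14, 16, 28, 56, 112.
Check each in increasing order: 78^1 ≡ 78;  78^2 ≡ 95;  78^4 ≡ 98;  78^7 ≡ 42;  78^8 ≡ 112;  78^14 ≡ 69;  78^16 ≡ 1.
Smallest exponent giving 1 is 16.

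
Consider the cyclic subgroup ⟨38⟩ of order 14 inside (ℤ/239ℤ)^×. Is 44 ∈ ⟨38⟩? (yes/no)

yes

44 ∈ ⟨38⟩ iff 44^14 ≡ 1 (mod 239), since |⟨38⟩| = 14.
44^14 mod 239 = 1.
Since 1 = 1, 44 lies in the subgroup.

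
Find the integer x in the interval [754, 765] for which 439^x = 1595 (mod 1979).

Compute 439^754 mod 1979 = 736, then multiply by 439 repeatedly:
  439^754=736  439^755=527  439^756=1789  439^757=1687  439^758=447
  439^759=312  439^760=417  439^761=995  439^762=1425  439^763=211
  439^764=1595
Found 1595 at exponent 764.

764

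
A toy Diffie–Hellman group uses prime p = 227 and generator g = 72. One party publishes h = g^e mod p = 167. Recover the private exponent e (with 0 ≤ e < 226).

116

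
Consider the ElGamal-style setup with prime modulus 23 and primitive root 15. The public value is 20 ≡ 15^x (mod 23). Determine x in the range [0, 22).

21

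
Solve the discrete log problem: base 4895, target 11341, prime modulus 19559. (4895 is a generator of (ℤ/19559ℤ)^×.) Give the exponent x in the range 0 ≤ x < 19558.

Baby-step giant-step with m = ceil(sqrt(19558)) = 140.
Baby table (4895^j mod 19559 for j=0..139):
  0:1  1:4895  2:1250  3:16342  4:17339  5:7904  6:2378  7:2705
  8:19091  9:17102  10:1770  11:19072  12:2333  13:17138  14:1959  15:5395
  16:3875  17:15454  18:12677  19:12767  20:3460  21:18165  22:2461  23:17810
  24:5487  25:4358  26:13100  27:10098  28:4117  29:6945  30:2233  31:16613
  32:13872  33:14151  34:10726  35:7414  36:9585  37:16093  38:11142  39:9598
  40:1492  41:7833  42:6895  43:11750  44:12790  45:18250  46:7797  47:6706
  48:5868  49:11248  50:375  51:16638  52:18893  53:6283  54:8537  55:10591
  56:11595  57:16866  58:531  59:17457  60:18303  61:12965  62:14279  63:11398
  64:10942  65:8548  66:5759  67:5786  68:1038  69:15229  70:6606  71:5343
  72:3602  73:9131  74:3930  75:10853  76:3191  77:11863  78:18273  79:3028
  80:15897  81:10113  82:18865  83:6136  84:12655  85:2872  86:15078  87:10703
  88:12183  89:394  90:11848  91:3525  92:3837  93:5475  94:4295  95:17659
  96:9584  97:11198  98:9892  99:12815  100:3712  101:19488  102:4517  103:9045
  104:13258  105:1148  106:6027  107:7193  108:3535  109:13669  110:17975  111:11243
  112:15018  113:10388  114:15419  115:17383  116:8135  117:18260  118:17629  119:19206
  120:12816  121:8607  122:1179  123:1300  124:6825  125:1603  126:3526  127:8732
  128:6725  129:1078  130:15439  131:17488  132:13576  133:12597  134:12347  135:1255
  136:1699  137:4030  138:11378  139:10837
Giant step factor: 4895^(-140) ≡ 17746 (mod 19559).
Scan 11341·17746^i mod 19559 for i = 0, 1, …:
  i=0: 11341   i=1: 14835   i=2: 17329   i=3: 13836
  i=4: 9529   i=5: 14079   i=6: 18827   i=7: 16663
  i=8: 8636   i=9: 9691     …   i=122: 12535
  i=123: 1603
Match at i=123, j=125: x = 123·140 + 125 = 17345.

17345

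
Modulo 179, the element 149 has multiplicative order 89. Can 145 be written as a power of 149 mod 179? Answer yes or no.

145 ∈ ⟨149⟩ iff 145^89 ≡ 1 (mod 179), since |⟨149⟩| = 89.
145^89 mod 179 = 1.
Since 1 = 1, 145 lies in the subgroup.

yes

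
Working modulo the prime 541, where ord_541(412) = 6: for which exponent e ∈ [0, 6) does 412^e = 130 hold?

5

Successive powers of 412 modulo 541:
  412^0=1  412^1=412  412^2=411  412^3=540  412^4=129  412^5=130
So 412^5 ≡ 130 (mod 541), giving e = 5.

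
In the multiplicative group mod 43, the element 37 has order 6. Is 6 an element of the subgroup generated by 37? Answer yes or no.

⟨37⟩ has order 6; its elements mod 43 are {1, 6, 7, 36, 37, 42}.
6 is in this set.

yes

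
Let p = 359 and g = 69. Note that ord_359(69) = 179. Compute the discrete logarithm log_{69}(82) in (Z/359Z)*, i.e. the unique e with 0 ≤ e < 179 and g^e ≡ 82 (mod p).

Baby-step giant-step with m = ceil(sqrt(179)) = 14.
Baby table (69^j mod 359 for j=0..13):
  0:1  1:69  2:94  3:24  4:220  5:102  6:217  7:254
  8:294  9:182  10:352  11:235  12:60  13:191
Giant step factor: 69^(-14) ≡ 107 (mod 359).
Scan 82·107^i mod 359 for i = 0, 1, …:
  i=0: 82   i=1: 158   i=2: 33   i=3: 300
  i=4: 149   i=5: 147   i=6: 292   i=7: 11
  i=8: 100   i=9: 289   i=10: 49   i=11: 217
Match at i=11, j=6: e = 11·14 + 6 = 160.

160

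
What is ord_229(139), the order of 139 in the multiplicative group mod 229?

228

The order of 139 must divide p − 1 = 228 = 2^2 · 3 · 19.
Divisors: 1, 2, 3, 4, 6, 12, 19, 38, 57, 76, 114, 228.
Check each in increasing order: 139^1 ≡ 139;  139^2 ≡ 85;  139^3 ≡ 136;  139^4 ≡ 126;  139^6 ≡ 176;  139^12 ≡ 61;  139^19 ≡ 140;  139^38 ≡ 135;  139^57 ≡ 122;  139^76 ≡ 134;  139^114 ≡ 228;  139^228 ≡ 1.
Smallest exponent giving 1 is 228.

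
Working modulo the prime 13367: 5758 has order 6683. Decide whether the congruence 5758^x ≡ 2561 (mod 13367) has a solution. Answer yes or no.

2561 ∈ ⟨5758⟩ iff 2561^6683 ≡ 1 (mod 13367), since |⟨5758⟩| = 6683.
2561^6683 mod 13367 = 1.
Since 1 = 1, 2561 lies in the subgroup.

yes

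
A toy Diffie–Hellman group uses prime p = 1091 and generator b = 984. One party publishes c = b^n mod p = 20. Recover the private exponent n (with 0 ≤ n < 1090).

Baby-step giant-step with m = ceil(sqrt(1090)) = 34.
Baby table (984^j mod 1091 for j=0..33):
  0:1  1:984  2:539  3:150  4:315  5:116  6:680  7:337
  8:1035  9:537  10:364  11:328  12:907  13:50  14:105  15:766
  16:954  17:476  18:345  19:179  20:485  21:473  22:666  23:744
  24:35  25:619  26:318  27:886  28:115  29:787  30:889  31:885
  32:222  33:248
Giant step factor: 984^(-34) ≡ 530 (mod 1091).
Scan 20·530^i mod 1091 for i = 0, 1, …:
  i=0: 20   i=1: 781   i=2: 441   i=3: 256
  i=4: 396   i=5: 408   i=6: 222
Match at i=6, j=32: n = 6·34 + 32 = 236.

236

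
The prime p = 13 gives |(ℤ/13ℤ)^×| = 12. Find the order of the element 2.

12

The order of 2 must divide p − 1 = 12 = 2^2 · 3.
Divisors: 1, 2, 3, 4, 6, 12.
Check each in increasing order: 2^1 ≡ 2;  2^2 ≡ 4;  2^3 ≡ 8;  2^4 ≡ 3;  2^6 ≡ 12;  2^12 ≡ 1.
Smallest exponent giving 1 is 12.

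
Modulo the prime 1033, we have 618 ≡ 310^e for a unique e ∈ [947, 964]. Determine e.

957

Compute 310^947 mod 1033 = 208, then multiply by 310 repeatedly:
  310^947=208  310^948=434  310^949=250  310^950=25  310^951=519
  310^952=775  310^953=594  310^954=266  310^955=853  310^956=1015
  310^957=618
Found 618 at exponent 957.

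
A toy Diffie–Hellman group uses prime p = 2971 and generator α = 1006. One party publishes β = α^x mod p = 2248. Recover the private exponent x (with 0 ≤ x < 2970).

Baby-step giant-step with m = ceil(sqrt(2970)) = 55.
Baby table (1006^j mod 2971 for j=0..54):
  0:1  1:1006  2:1896  3:2965  4:2877  5:508  6:36  7:564
  8:2894  9:2755  10:2558  11:462  12:1296  13:2478  14:199  15:1137
  16:2958  17:1777  18:2091  19:78  20:1222  21:2309  22:2503  23:1581
  24:1001  25:2808  26:2398  27:2907  28:978  29:467  30:384  31:74
  32:169  33:667  34:2527  35:1957  36:1940  37:2664  38:142  39:244
  40:1842  41:2119  42:1507  43:832  44:2141  45:2842  46:950  47:2009
  48:774  49:242  50:2801  51:1298  52:1519  53:1020  54:1125
Giant step factor: 1006^(-55) ≡ 2498 (mod 2971).
Scan 2248·2498^i mod 2971 for i = 0, 1, …:
  i=0: 2248   i=1: 314   i=2: 28   i=3: 1611
  i=4: 1544   i=5: 554   i=6: 2377   i=7: 1688
  i=8: 775   i=9: 1829     …   i=43: 2232
  i=44: 1940
Match at i=44, j=36: x = 44·55 + 36 = 2456.

2456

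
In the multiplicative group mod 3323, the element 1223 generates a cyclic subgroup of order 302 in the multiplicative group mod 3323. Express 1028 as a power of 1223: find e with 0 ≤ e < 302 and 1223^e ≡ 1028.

Baby-step giant-step with m = ceil(sqrt(302)) = 18.
Baby table (1223^j mod 3323 for j=0..17):
  0:1  1:1223  2:379  3:1620  4:752  5:2548  6:2553  7:2022
  8:594  9:2048  10:2485  11:1933  12:1406  13:1547  14:1194  15:1465
  16:598  17:294
Giant step factor: 1223^(-18) ≡ 1240 (mod 3323).
Scan 1028·1240^i mod 3323 for i = 0, 1, …:
  i=0: 1028   i=1: 2011   i=2: 1390   i=3: 2286
  i=4: 121   i=5: 505   i=6: 1476   i=7: 2590
  i=8: 1582   i=9: 1110   i=10: 678   i=11: 1
Match at i=11, j=0: e = 11·18 + 0 = 198.

198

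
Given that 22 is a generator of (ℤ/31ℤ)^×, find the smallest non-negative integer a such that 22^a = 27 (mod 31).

Successive powers of 22 modulo 31:
  22^0=1  22^1=22  22^2=19  22^3=15  22^4=20  22^5=6
  22^6=8  22^7=21  22^8=28  22^9=27
So 22^9 ≡ 27 (mod 31), giving a = 9.

9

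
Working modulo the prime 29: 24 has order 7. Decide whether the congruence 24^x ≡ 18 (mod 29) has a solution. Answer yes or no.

18 ∈ ⟨24⟩ iff 18^7 ≡ 1 (mod 29), since |⟨24⟩| = 7.
18^7 mod 29 = 17.
Since 17 ≠ 1, 18 does not lie in the subgroup.

no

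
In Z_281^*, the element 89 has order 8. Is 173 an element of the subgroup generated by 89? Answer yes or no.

no

⟨89⟩ has order 8; its elements mod 281 are {1, 53, 60, 89, 192, 221, 228, 280}.
173 is not in this set.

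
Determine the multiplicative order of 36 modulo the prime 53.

13

The order of 36 must divide p − 1 = 52 = 2^2 · 13.
Divisors: 1, 2, 4, 13, 26, 52.
Check each in increasing order: 36^1 ≡ 36;  36^2 ≡ 24;  36^4 ≡ 46;  36^13 ≡ 1.
Smallest exponent giving 1 is 13.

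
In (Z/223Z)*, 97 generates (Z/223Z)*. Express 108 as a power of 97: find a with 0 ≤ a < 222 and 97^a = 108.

183

Baby-step giant-step with m = ceil(sqrt(222)) = 15.
Baby table (97^j mod 223 for j=0..14):
  0:1  1:97  2:43  3:157  4:65  5:61  6:119  7:170
  8:211  9:174  10:153  11:123  12:112  13:160  14:133
Giant step factor: 97^(-15) ≡ 27 (mod 223).
Scan 108·27^i mod 223 for i = 0, 1, …:
  i=0: 108   i=1: 17   i=2: 13   i=3: 128
  i=4: 111   i=5: 98   i=6: 193   i=7: 82
  i=8: 207   i=9: 14   i=10: 155   i=11: 171
  i=12: 157
Match at i=12, j=3: a = 12·15 + 3 = 183.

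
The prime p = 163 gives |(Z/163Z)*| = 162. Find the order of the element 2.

162

The order of 2 must divide p − 1 = 162 = 2 · 3^4.
Divisors: 1, 2, 3, 6, 9, 18, 27, 54, 81, 162.
Check each in increasing order: 2^1 ≡ 2;  2^2 ≡ 4;  2^3 ≡ 8;  2^6 ≡ 64;  2^9 ≡ 23;  2^18 ≡ 40;  2^27 ≡ 105;  2^54 ≡ 104;  2^81 ≡ 162;  2^162 ≡ 1.
Smallest exponent giving 1 is 162.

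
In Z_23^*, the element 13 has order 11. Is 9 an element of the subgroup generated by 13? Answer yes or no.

9 ∈ ⟨13⟩ iff 9^11 ≡ 1 (mod 23), since |⟨13⟩| = 11.
9^11 mod 23 = 1.
Since 1 = 1, 9 lies in the subgroup.

yes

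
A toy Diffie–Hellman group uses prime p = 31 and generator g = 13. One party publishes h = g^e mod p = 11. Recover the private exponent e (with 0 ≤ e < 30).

Successive powers of 13 modulo 31:
  13^0=1  13^1=13  13^2=14  13^3=27  13^4=10  13^5=6
  13^6=16  13^7=22  13^8=7  13^9=29  13^10=5  13^11=3
  13^12=8  13^13=11
So 13^13 ≡ 11 (mod 31), giving e = 13.

13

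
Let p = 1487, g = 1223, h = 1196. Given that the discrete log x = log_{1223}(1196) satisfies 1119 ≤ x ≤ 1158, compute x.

Compute 1223^1119 mod 1487 = 1418, then multiply by 1223 repeatedly:
  1223^1119=1418  1223^1120=372  1223^1121=1421  1223^1122=1067  1223^1123=842
  1223^1124=762  1223^1125=1064  1223^1126=147  1223^1127=1341  1223^1128=1369
  1223^1129=1412  1223^1130=469  1223^1131=1092  1223^1132=190  1223^1133=398
  1223^1134=505  1223^1135=510  1223^1136=677  1223^1137=1199  1223^1138=195
  1223^1139=565  1223^1140=1027  1223^1141=993  1223^1142=1047  1223^1143=174
  1223^1144=161  1223^1145=619  1223^1146=154  1223^1147=980  1223^1148=18
  1223^1149=1196
Found 1196 at exponent 1149.

1149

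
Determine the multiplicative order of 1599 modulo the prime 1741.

580

The order of 1599 must divide p − 1 = 1740 = 2^2 · 3 · 5 · 29.
Divisors: 1, 2, 3, 4, 5, 6, 10, 12, 15, 20, 29, 30, 58, 60, 87, 116, 145, 174, 290, 348, 435, 580, 870, 1740.
Check each in increasing order: 1599^1 ≡ 1599;  1599^2 ≡ 1013;  1599^3 ≡ 657;  1599^4 ≡ 720;  1599^5 ≡ 479;  1599^6 ≡ 1622;  1599^10 ≡ 1370;  1599^12 ≡ 233;  1599^15 ≡ 1614;  1599^20 ≡ 102;  1599^29 ≡ 855;  1599^30 ≡ 460;  1599^58 ≡ 1546;  1599^60 ≡ 939;  1599^87 ≡ 411;  1599^116 ≡ 1464;  1599^145 ≡ 1682;  1599^174 ≡ 44;  1599^290 ≡ 1740;  1599^348 ≡ 195;  1599^435 ≡ 59;  1599^580 ≡ 1.
Smallest exponent giving 1 is 580.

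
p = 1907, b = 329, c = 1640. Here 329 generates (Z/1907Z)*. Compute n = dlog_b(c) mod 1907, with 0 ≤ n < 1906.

194

Baby-step giant-step with m = ceil(sqrt(1906)) = 44.
Baby table (329^j mod 1907 for j=0..43):
  0:1  1:329  2:1449  3:1878  4:1901  5:1840  6:841  7:174
  8:36  9:402  10:675  11:863  12:1691  13:1402  14:1671  15:543
  16:1296  17:1123  18:1416  19:556  20:1759  21:890  22:1039  23:478
  24:888  25:381  26:1394  27:946  28:393  29:1528  30:1171  31:45
  32:1456  33:367  34:602  35:1637  36:799  37:1612  38:202  39:1620
  40:927  41:1770  42:695  43:1722
Giant step factor: 329^(-44) ≡ 12 (mod 1907).
Scan 1640·12^i mod 1907 for i = 0, 1, …:
  i=0: 1640   i=1: 610   i=2: 1599   i=3: 118
  i=4: 1416
Match at i=4, j=18: n = 4·44 + 18 = 194.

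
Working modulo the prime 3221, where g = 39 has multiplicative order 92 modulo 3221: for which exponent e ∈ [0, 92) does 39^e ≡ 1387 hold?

Baby-step giant-step with m = ceil(sqrt(92)) = 10.
Baby table (39^j mod 3221 for j=0..9):
  0:1  1:39  2:1521  3:1341  4:763  5:768  6:963  7:2126
  8:2389  9:2983
Giant step factor: 39^(-10) ≡ 1657 (mod 3221).
Scan 1387·1657^i mod 3221 for i = 0, 1, …:
  i=0: 1387   i=1: 1686   i=2: 1095   i=3: 992
  i=4: 1034   i=5: 2987   i=6: 2003   i=7: 1341
Match at i=7, j=3: e = 7·10 + 3 = 73.

73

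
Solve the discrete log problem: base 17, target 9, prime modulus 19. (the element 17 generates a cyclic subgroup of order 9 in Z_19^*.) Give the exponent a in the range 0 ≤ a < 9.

8

Successive powers of 17 modulo 19:
  17^0=1  17^1=17  17^2=4  17^3=11  17^4=16  17^5=6
  17^6=7  17^7=5  17^8=9
So 17^8 ≡ 9 (mod 19), giving a = 8.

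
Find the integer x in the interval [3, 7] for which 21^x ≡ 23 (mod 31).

Compute 21^3 mod 31 = 23, then multiply by 21 repeatedly:
  21^3=23
Found 23 at exponent 3.

3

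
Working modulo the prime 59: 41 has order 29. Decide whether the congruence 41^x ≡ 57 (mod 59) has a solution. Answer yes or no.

yes

57 ∈ ⟨41⟩ iff 57^29 ≡ 1 (mod 59), since |⟨41⟩| = 29.
57^29 mod 59 = 1.
Since 1 = 1, 57 lies in the subgroup.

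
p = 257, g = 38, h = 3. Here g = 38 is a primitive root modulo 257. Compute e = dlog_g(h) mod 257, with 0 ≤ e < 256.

37

Baby-step giant-step with m = ceil(sqrt(256)) = 16.
Baby table (38^j mod 257 for j=0..15):
  0:1  1:38  2:159  3:131  4:95  5:12  6:199  7:109
  8:30  9:112  10:144  11:75  12:23  13:103  14:59  15:186
Giant step factor: 38^(-16) ≡ 2 (mod 257).
Scan 3·2^i mod 257 for i = 0, 1, …:
  i=0: 3   i=1: 6   i=2: 12
Match at i=2, j=5: e = 2·16 + 5 = 37.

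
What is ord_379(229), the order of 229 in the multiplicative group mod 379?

The order of 229 must divide p − 1 = 378 = 2 · 3^3 · 7.
Divisors: 1, 2, 3, 6, 7, 9, 14, 18, 21, 27, 42, 54, 63, 126, 189, 378.
Check each in increasing order: 229^1 ≡ 229;  229^2 ≡ 139;  229^3 ≡ 374;  229^6 ≡ 25;  229^7 ≡ 40;  229^9 ≡ 254;  229^14 ≡ 84;  229^18 ≡ 86;  229^21 ≡ 328;  229^27 ≡ 241;  229^42 ≡ 327;  229^54 ≡ 94;  229^63 ≡ 378;  229^126 ≡ 1.
Smallest exponent giving 1 is 126.

126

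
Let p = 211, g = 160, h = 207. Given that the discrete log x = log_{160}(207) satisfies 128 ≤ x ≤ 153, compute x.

151

Compute 160^128 mod 211 = 209, then multiply by 160 repeatedly:
  160^128=209  160^129=102  160^130=73  160^131=75  160^132=184
  160^133=111  160^134=36  160^135=63  160^136=163  160^137=127
  160^138=64  160^139=112  160^140=196  160^141=132  160^142=20
  160^143=35  160^144=114  160^145=94  160^146=59  160^147=156
  160^148=62  160^149=3  160^150=58  160^151=207
Found 207 at exponent 151.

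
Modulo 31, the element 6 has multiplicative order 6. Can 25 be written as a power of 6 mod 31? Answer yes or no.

yes

25 ∈ ⟨6⟩ iff 25^6 ≡ 1 (mod 31), since |⟨6⟩| = 6.
25^6 mod 31 = 1.
Since 1 = 1, 25 lies in the subgroup.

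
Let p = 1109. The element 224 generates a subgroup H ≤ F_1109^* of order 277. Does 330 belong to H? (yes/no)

yes

330 ∈ ⟨224⟩ iff 330^277 ≡ 1 (mod 1109), since |⟨224⟩| = 277.
330^277 mod 1109 = 1.
Since 1 = 1, 330 lies in the subgroup.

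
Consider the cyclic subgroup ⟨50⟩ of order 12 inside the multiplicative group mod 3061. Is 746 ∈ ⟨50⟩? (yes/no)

⟨50⟩ has order 12; its elements mod 3061 are {1, 50, 501, 551, 561, 562, 2499, 2500, 2510, 2560, 3011, 3060}.
746 is not in this set.

no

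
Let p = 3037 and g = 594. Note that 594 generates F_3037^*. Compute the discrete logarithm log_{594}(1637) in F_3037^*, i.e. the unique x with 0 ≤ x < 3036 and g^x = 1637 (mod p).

Baby-step giant-step with m = ceil(sqrt(3036)) = 56.
Baby table (594^j mod 3037 for j=0..55):
  0:1  1:594  2:544  3:1214  4:1347  5:1387  6:851  7:1352
  8:1320  9:534  10:1348  11:1981  12:1395  13:2566  14:2667  15:1921
  16:2199  17:296  18:2715  19:63  20:978  21:865  22:557  23:2862
  24:2345  25:1984  26:140  27:1161  28:235  29:2925  30:286  31:2849
  32:697  33:986  34:2580  35:1872  36:426  37:973  38:932  39:874
  40:2866  41:1684  42:1123  43:1959  44:475  45:2746  46:255  47:2657
  48:2055  49:2833  50:304  51:1393  52:1378  53:1579  54:2530  55:2542
Giant step factor: 594^(-56) ≡ 891 (mod 3037).
Scan 1637·891^i mod 3037 for i = 0, 1, …:
  i=0: 1637   i=1: 807   i=2: 2305   i=3: 743
  i=4: 2984   i=5: 1369   i=6: 1942   i=7: 2269
  i=8: 2074   i=9: 1438     …   i=37: 2293
  i=38: 2199
Match at i=38, j=16: x = 38·56 + 16 = 2144.

2144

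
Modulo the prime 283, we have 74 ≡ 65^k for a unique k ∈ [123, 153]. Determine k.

Compute 65^123 mod 283 = 79, then multiply by 65 repeatedly:
  65^123=79  65^124=41  65^125=118  65^126=29  65^127=187
  65^128=269  65^129=222  65^130=280  65^131=88  65^132=60
  65^133=221  65^134=215  65^135=108  65^136=228  65^137=104
  65^138=251  65^139=184  65^140=74
Found 74 at exponent 140.

140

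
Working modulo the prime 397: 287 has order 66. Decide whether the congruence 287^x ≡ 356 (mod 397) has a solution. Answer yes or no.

no

356 ∈ ⟨287⟩ iff 356^66 ≡ 1 (mod 397), since |⟨287⟩| = 66.
356^66 mod 397 = 363.
Since 363 ≠ 1, 356 does not lie in the subgroup.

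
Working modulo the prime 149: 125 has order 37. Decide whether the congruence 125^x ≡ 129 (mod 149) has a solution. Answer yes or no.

129 ∈ ⟨125⟩ iff 129^37 ≡ 1 (mod 149), since |⟨125⟩| = 37.
129^37 mod 149 = 1.
Since 1 = 1, 129 lies in the subgroup.

yes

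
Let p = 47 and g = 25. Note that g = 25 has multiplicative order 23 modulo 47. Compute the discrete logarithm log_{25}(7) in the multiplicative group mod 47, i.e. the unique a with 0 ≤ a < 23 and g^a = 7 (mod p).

16

Successive powers of 25 modulo 47:
  25^0=1  25^1=25  25^2=14  25^3=21  25^4=8  25^5=12
  25^6=18  25^7=27  25^8=17  25^9=2  25^10=3  25^11=28
  25^12=42  25^13=16  25^14=24  25^15=36  25^16=7
So 25^16 ≡ 7 (mod 47), giving a = 16.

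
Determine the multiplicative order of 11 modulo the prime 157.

The order of 11 must divide p − 1 = 156 = 2^2 · 3 · 13.
Divisors: 1, 2, 3, 4, 6, 12, 13, 26, 39, 52, 78, 156.
Check each in increasing order: 11^1 ≡ 11;  11^2 ≡ 121;  11^3 ≡ 75;  11^4 ≡ 40;  11^6 ≡ 130;  11^12 ≡ 101;  11^13 ≡ 12;  11^26 ≡ 144;  11^39 ≡ 1.
Smallest exponent giving 1 is 39.

39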